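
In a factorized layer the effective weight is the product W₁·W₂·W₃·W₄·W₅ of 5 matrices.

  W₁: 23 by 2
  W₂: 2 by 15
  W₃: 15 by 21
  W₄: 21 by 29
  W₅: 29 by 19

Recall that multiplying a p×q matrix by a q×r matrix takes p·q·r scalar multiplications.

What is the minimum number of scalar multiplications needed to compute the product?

3824

Adjacent pairs: W₁W₂ = 23·2·15 = 690; W₂W₃ = 2·15·21 = 630; W₃W₄ = 15·21·29 = 9135; W₄W₅ = 21·29·19 = 11571.
Length 3: W₁..W₃: k=1: 0+630+23·2·21=1596; k=2: 690+0+23·15·21=7935 → min 1596 | W₂..W₄: k=2: 0+9135+2·15·29=10005; k=3: 630+0+2·21·29=1848 → min 1848 | W₃..W₅: k=3: 0+11571+15·21·19=17556; k=4: 9135+0+15·29·19=17400 → min 17400.
Length 4: W₁..W₄: k=1: 0+1848+23·2·29=3182; k=2: 690+9135+23·15·29=19830; k=3: 1596+0+23·21·29=15603 → min 3182 | W₂..W₅: k=2: 0+17400+2·15·19=17970; k=3: 630+11571+2·21·19=12999; k=4: 1848+0+2·29·19=2950 → min 2950.
Length 5: W₁..W₅: k=1: 0+2950+23·2·19=3824; k=2: 690+17400+23·15·19=24645; k=3: 1596+11571+23·21·19=22344; k=4: 3182+0+23·29·19=15855 → min 3824.
Optimal order: (W₁·(((W₂·W₃)·W₄)·W₅)) with cost 3824.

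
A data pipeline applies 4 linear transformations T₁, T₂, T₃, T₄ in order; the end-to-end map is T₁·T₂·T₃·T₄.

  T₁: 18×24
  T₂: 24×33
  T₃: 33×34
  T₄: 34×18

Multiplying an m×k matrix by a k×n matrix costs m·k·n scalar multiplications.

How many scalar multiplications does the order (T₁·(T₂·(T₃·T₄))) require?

(T₃·T₄): 33×34 by 34×18 → 33×18, cost 33·34·18 = 20196
(T₂·(T₃·T₄)): 24×33 by 33×18 → 24×18, cost 24·33·18 = 14256; cumulative 34452
(T₁·(T₂·(T₃·T₄))): 18×24 by 24×18 → 18×18, cost 18·24·18 = 7776; cumulative 42228
Total: 42228 scalar multiplications.

42228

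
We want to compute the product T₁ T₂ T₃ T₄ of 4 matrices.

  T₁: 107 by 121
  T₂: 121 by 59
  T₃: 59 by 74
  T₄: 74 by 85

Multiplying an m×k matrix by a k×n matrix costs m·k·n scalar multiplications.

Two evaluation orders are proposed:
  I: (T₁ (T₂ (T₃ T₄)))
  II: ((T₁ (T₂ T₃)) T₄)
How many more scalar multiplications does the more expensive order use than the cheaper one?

Order I = (T₁ (T₂ (T₃ T₄))): (T₃ T₄): 59×74 by 74×85 → 59×85, cost 59·74·85 = 371110; (T₂ (T₃ T₄)): 121×59 by 59×85 → 121×85, cost 121·59·85 = 606815; cumulative 977925; (T₁ (T₂ (T₃ T₄))): 107×121 by 121×85 → 107×85, cost 107·121·85 = 1100495; cumulative 2078420. Total 2078420.
Order II = ((T₁ (T₂ T₃)) T₄): (T₂ T₃): 121×59 by 59×74 → 121×74, cost 121·59·74 = 528286; (T₁ (T₂ T₃)): 107×121 by 121×74 → 107×74, cost 107·121·74 = 958078; cumulative 1486364; ((T₁ (T₂ T₃)) T₄): 107×74 by 74×85 → 107×85, cost 107·74·85 = 673030; cumulative 2159394. Total 2159394.
Difference: |2078420 − 2159394| = 80974.

80974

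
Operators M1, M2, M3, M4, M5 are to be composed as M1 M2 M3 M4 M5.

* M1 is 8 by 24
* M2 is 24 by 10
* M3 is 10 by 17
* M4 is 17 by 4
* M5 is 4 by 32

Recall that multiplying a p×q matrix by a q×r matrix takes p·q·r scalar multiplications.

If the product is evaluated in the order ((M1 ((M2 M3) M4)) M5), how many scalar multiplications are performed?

7504

(M2 M3): 24×10 by 10×17 → 24×17, cost 24·10·17 = 4080
((M2 M3) M4): 24×17 by 17×4 → 24×4, cost 24·17·4 = 1632; cumulative 5712
(M1 ((M2 M3) M4)): 8×24 by 24×4 → 8×4, cost 8·24·4 = 768; cumulative 6480
((M1 ((M2 M3) M4)) M5): 8×4 by 4×32 → 8×32, cost 8·4·32 = 1024; cumulative 7504
Total: 7504 scalar multiplications.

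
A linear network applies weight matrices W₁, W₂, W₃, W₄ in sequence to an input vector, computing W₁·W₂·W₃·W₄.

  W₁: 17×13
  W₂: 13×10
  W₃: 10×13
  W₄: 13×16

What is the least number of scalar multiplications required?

7010

Adjacent pairs: W₁W₂ = 17·13·10 = 2210; W₂W₃ = 13·10·13 = 1690; W₃W₄ = 10·13·16 = 2080.
Length 3: W₁..W₃: k=1: 0+1690+17·13·13=4563; k=2: 2210+0+17·10·13=4420 → min 4420 | W₂..W₄: k=2: 0+2080+13·10·16=4160; k=3: 1690+0+13·13·16=4394 → min 4160.
Length 4: W₁..W₄: k=1: 0+4160+17·13·16=7696; k=2: 2210+2080+17·10·16=7010; k=3: 4420+0+17·13·16=7956 → min 7010.
Optimal order: ((W₁·W₂)·(W₃·W₄)) with cost 7010.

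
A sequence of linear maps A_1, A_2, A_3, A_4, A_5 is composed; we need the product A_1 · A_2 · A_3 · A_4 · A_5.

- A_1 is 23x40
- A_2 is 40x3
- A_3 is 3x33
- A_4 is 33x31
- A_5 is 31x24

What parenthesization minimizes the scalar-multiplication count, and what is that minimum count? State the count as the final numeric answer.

9717

Adjacent pairs: A_1A_2 = 23·40·3 = 2760; A_2A_3 = 40·3·33 = 3960; A_3A_4 = 3·33·31 = 3069; A_4A_5 = 33·31·24 = 24552.
Length 3: A_1..A_3: k=1: 0+3960+23·40·33=34320; k=2: 2760+0+23·3·33=5037 → min 5037 | A_2..A_4: k=2: 0+3069+40·3·31=6789; k=3: 3960+0+40·33·31=44880 → min 6789 | A_3..A_5: k=3: 0+24552+3·33·24=26928; k=4: 3069+0+3·31·24=5301 → min 5301.
Length 4: A_1..A_4: k=1: 0+6789+23·40·31=35309; k=2: 2760+3069+23·3·31=7968; k=3: 5037+0+23·33·31=28566 → min 7968 | A_2..A_5: k=2: 0+5301+40·3·24=8181; k=3: 3960+24552+40·33·24=60192; k=4: 6789+0+40·31·24=36549 → min 8181.
Length 5: A_1..A_5: k=1: 0+8181+23·40·24=30261; k=2: 2760+5301+23·3·24=9717; k=3: 5037+24552+23·33·24=47805; k=4: 7968+0+23·31·24=25080 → min 9717.
Optimal parenthesization: ((A_1 · A_2) · ((A_3 · A_4) · A_5)) with cost 9717.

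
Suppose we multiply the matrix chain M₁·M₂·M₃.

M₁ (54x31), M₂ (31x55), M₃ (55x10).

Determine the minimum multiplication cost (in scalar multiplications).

Order (M₁·(M₂·M₃)): (M₂·M₃): 31×55 by 55×10 → 31×10, cost 31·55·10 = 17050; (M₁·(M₂·M₃)): 54×31 by 31×10 → 54×10, cost 54·31·10 = 16740; cumulative 33790. Total 33790.
Order ((M₁·M₂)·M₃): (M₁·M₂): 54×31 by 31×55 → 54×55, cost 54·31·55 = 92070; ((M₁·M₂)·M₃): 54×55 by 55×10 → 54×10, cost 54·55·10 = 29700; cumulative 121770. Total 121770.
Minimum: 33790.

33790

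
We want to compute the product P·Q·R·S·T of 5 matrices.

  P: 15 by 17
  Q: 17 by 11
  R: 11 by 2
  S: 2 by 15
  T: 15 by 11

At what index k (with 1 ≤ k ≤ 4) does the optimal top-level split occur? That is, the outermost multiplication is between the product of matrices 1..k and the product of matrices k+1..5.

Adjacent pairs: PQ = 15·17·11 = 2805; QR = 17·11·2 = 374; RS = 11·2·15 = 330; ST = 2·15·11 = 330.
Length 3: P..R: k=1: 0+374+15·17·2=884; k=2: 2805+0+15·11·2=3135 → min 884 | Q..S: k=2: 0+330+17·11·15=3135; k=3: 374+0+17·2·15=884 → min 884 | R..T: k=3: 0+330+11·2·11=572; k=4: 330+0+11·15·11=2145 → min 572.
Length 4: P..S: k=1: 0+884+15·17·15=4709; k=2: 2805+330+15·11·15=5610; k=3: 884+0+15·2·15=1334 → min 1334 | Q..T: k=2: 0+572+17·11·11=2629; k=3: 374+330+17·2·11=1078; k=4: 884+0+17·15·11=3689 → min 1078.
Top-level splits: k=1: (P..P)·(Q..T) → 0+1078+15·17·11 = 3883; k=2: (P..Q)·(R..T) → 2805+572+15·11·11 = 5192; k=3: (P..R)·(S..T) → 884+330+15·2·11 = 1544; k=4: (P..S)·(T..T) → 1334+0+15·15·11 = 3809.
Best split is after R, i.e. k = 3.

3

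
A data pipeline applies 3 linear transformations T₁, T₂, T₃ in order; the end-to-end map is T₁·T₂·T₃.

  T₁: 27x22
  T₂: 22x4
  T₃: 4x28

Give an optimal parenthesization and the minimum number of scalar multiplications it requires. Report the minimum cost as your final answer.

5400

(T₁·(T₂·T₃)): cost 19096.
((T₁·T₂)·T₃): cost 5400.
Optimal: ((T₁·T₂)·T₃) with cost 5400.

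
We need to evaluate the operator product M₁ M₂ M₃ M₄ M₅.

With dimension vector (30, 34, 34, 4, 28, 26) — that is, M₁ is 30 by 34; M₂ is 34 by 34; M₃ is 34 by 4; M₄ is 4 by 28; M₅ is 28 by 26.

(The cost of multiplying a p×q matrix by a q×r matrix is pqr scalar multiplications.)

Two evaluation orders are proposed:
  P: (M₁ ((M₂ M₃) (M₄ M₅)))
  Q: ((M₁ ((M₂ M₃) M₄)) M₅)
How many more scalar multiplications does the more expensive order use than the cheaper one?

21240

Order P = (M₁ ((M₂ M₃) (M₄ M₅))): (M₂ M₃): 34×34 by 34×4 → 34×4, cost 34·34·4 = 4624; (M₄ M₅): 4×28 by 28×26 → 4×26, cost 4·28·26 = 2912; ((M₂ M₃) (M₄ M₅)): 34×4 by 4×26 → 34×26, cost 34·4·26 = 3536; cumulative 11072; (M₁ ((M₂ M₃) (M₄ M₅))): 30×34 by 34×26 → 30×26, cost 30·34·26 = 26520; cumulative 37592. Total 37592.
Order Q = ((M₁ ((M₂ M₃) M₄)) M₅): (M₂ M₃): 34×34 by 34×4 → 34×4, cost 34·34·4 = 4624; ((M₂ M₃) M₄): 34×4 by 4×28 → 34×28, cost 34·4·28 = 3808; cumulative 8432; (M₁ ((M₂ M₃) M₄)): 30×34 by 34×28 → 30×28, cost 30·34·28 = 28560; cumulative 36992; ((M₁ ((M₂ M₃) M₄)) M₅): 30×28 by 28×26 → 30×26, cost 30·28·26 = 21840; cumulative 58832. Total 58832.
Difference: |37592 − 58832| = 21240.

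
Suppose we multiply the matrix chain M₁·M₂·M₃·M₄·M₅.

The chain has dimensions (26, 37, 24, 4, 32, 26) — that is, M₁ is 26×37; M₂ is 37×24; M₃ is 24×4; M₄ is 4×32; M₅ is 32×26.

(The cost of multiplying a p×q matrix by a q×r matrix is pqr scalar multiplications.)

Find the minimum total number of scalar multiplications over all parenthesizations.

Adjacent pairs: M₁M₂ = 26·37·24 = 23088; M₂M₃ = 37·24·4 = 3552; M₃M₄ = 24·4·32 = 3072; M₄M₅ = 4·32·26 = 3328.
Length 3: M₁..M₃: k=1: 0+3552+26·37·4=7400; k=2: 23088+0+26·24·4=25584 → min 7400 | M₂..M₄: k=2: 0+3072+37·24·32=31488; k=3: 3552+0+37·4·32=8288 → min 8288 | M₃..M₅: k=3: 0+3328+24·4·26=5824; k=4: 3072+0+24·32·26=23040 → min 5824.
Length 4: M₁..M₄: k=1: 0+8288+26·37·32=39072; k=2: 23088+3072+26·24·32=46128; k=3: 7400+0+26·4·32=10728 → min 10728 | M₂..M₅: k=2: 0+5824+37·24·26=28912; k=3: 3552+3328+37·4·26=10728; k=4: 8288+0+37·32·26=39072 → min 10728.
Length 5: M₁..M₅: k=1: 0+10728+26·37·26=35740; k=2: 23088+5824+26·24·26=45136; k=3: 7400+3328+26·4·26=13432; k=4: 10728+0+26·32·26=32360 → min 13432.
Optimal order: ((M₁·(M₂·M₃))·(M₄·M₅)) with cost 13432.

13432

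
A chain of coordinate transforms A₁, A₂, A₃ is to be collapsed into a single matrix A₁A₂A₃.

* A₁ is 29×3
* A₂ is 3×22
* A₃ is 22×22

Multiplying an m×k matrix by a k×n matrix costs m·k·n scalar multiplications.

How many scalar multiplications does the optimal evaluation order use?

Order (A₁(A₂A₃)): (A₂A₃): 3×22 by 22×22 → 3×22, cost 3·22·22 = 1452; (A₁(A₂A₃)): 29×3 by 3×22 → 29×22, cost 29·3·22 = 1914; cumulative 3366. Total 3366.
Order ((A₁A₂)A₃): (A₁A₂): 29×3 by 3×22 → 29×22, cost 29·3·22 = 1914; ((A₁A₂)A₃): 29×22 by 22×22 → 29×22, cost 29·22·22 = 14036; cumulative 15950. Total 15950.
Minimum: 3366.

3366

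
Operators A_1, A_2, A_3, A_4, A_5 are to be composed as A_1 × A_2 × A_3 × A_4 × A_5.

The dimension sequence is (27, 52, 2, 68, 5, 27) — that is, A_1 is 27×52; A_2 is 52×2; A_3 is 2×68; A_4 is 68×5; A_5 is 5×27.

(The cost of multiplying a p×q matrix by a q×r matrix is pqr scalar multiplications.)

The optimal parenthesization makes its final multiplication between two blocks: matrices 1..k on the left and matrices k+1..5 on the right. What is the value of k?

2

Adjacent pairs: A_1A_2 = 27·52·2 = 2808; A_2A_3 = 52·2·68 = 7072; A_3A_4 = 2·68·5 = 680; A_4A_5 = 68·5·27 = 9180.
Length 3: A_1..A_3: k=1: 0+7072+27·52·68=102544; k=2: 2808+0+27·2·68=6480 → min 6480 | A_2..A_4: k=2: 0+680+52·2·5=1200; k=3: 7072+0+52·68·5=24752 → min 1200 | A_3..A_5: k=3: 0+9180+2·68·27=12852; k=4: 680+0+2·5·27=950 → min 950.
Length 4: A_1..A_4: k=1: 0+1200+27·52·5=8220; k=2: 2808+680+27·2·5=3758; k=3: 6480+0+27·68·5=15660 → min 3758 | A_2..A_5: k=2: 0+950+52·2·27=3758; k=3: 7072+9180+52·68·27=111724; k=4: 1200+0+52·5·27=8220 → min 3758.
Top-level splits: k=1: (A_1..A_1)·(A_2..A_5) → 0+3758+27·52·27 = 41666; k=2: (A_1..A_2)·(A_3..A_5) → 2808+950+27·2·27 = 5216; k=3: (A_1..A_3)·(A_4..A_5) → 6480+9180+27·68·27 = 65232; k=4: (A_1..A_4)·(A_5..A_5) → 3758+0+27·5·27 = 7403.
Best split is after A_2, i.e. k = 2.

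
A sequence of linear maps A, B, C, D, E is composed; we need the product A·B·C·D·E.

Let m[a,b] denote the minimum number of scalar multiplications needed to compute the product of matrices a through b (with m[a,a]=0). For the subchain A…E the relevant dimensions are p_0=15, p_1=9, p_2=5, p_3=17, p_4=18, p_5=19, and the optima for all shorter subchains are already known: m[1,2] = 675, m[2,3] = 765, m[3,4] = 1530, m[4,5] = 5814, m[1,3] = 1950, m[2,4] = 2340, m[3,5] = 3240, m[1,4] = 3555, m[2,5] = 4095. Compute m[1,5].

m[1,5] = min over k∈[1,4] of m[1,k]+m[k+1,5]+p_{0}·p_k·p_{5}.
k=1: 0 + 4095 + 15·9·19 = 6660; k=2: 675 + 3240 + 15·5·19 = 5340; k=3: 1950 + 5814 + 15·17·19 = 12609; k=4: 3555 + 0 + 15·18·19 = 8685.
Minimum: 5340 at k=2.

5340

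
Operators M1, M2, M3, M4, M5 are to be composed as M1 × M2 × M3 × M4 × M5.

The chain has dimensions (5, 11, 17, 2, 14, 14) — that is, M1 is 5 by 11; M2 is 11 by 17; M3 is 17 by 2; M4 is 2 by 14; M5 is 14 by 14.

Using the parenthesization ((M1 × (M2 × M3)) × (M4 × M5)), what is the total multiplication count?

1016

(M2 × M3): 11×17 by 17×2 → 11×2, cost 11·17·2 = 374
(M1 × (M2 × M3)): 5×11 by 11×2 → 5×2, cost 5·11·2 = 110; cumulative 484
(M4 × M5): 2×14 by 14×14 → 2×14, cost 2·14·14 = 392
((M1 × (M2 × M3)) × (M4 × M5)): 5×2 by 2×14 → 5×14, cost 5·2·14 = 140; cumulative 1016
Total: 1016 scalar multiplications.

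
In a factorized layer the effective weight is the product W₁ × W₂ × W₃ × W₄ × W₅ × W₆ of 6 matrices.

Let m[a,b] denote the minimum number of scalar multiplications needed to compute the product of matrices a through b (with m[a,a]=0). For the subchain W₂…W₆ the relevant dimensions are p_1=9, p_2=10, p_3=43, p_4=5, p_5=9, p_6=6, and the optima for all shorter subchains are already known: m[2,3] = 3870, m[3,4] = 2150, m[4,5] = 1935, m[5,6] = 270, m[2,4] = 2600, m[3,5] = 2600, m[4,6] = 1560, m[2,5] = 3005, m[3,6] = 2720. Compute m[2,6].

m[2,6] = min over k∈[2,5] of m[2,k]+m[k+1,6]+p_{1}·p_k·p_{6}.
k=2: 0 + 2720 + 9·10·6 = 3260; k=3: 3870 + 1560 + 9·43·6 = 7752; k=4: 2600 + 270 + 9·5·6 = 3140; k=5: 3005 + 0 + 9·9·6 = 3491.
Minimum: 3140 at k=4.

3140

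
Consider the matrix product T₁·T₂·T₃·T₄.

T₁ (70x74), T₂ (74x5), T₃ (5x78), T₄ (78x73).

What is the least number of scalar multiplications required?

Adjacent pairs: T₁T₂ = 70·74·5 = 25900; T₂T₃ = 74·5·78 = 28860; T₃T₄ = 5·78·73 = 28470.
Length 3: T₁..T₃: k=1: 0+28860+70·74·78=432900; k=2: 25900+0+70·5·78=53200 → min 53200 | T₂..T₄: k=2: 0+28470+74·5·73=55480; k=3: 28860+0+74·78·73=450216 → min 55480.
Length 4: T₁..T₄: k=1: 0+55480+70·74·73=433620; k=2: 25900+28470+70·5·73=79920; k=3: 53200+0+70·78·73=451780 → min 79920.
Optimal order: ((T₁·T₂)·(T₃·T₄)) with cost 79920.

79920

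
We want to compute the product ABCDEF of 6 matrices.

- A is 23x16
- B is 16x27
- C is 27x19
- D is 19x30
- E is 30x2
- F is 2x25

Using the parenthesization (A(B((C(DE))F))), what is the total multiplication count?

(DE): 19×30 by 30×2 → 19×2, cost 19·30·2 = 1140
(C(DE)): 27×19 by 19×2 → 27×2, cost 27·19·2 = 1026; cumulative 2166
((C(DE))F): 27×2 by 2×25 → 27×25, cost 27·2·25 = 1350; cumulative 3516
(B((C(DE))F)): 16×27 by 27×25 → 16×25, cost 16·27·25 = 10800; cumulative 14316
(A(B((C(DE))F))): 23×16 by 16×25 → 23×25, cost 23·16·25 = 9200; cumulative 23516
Total: 23516 scalar multiplications.

23516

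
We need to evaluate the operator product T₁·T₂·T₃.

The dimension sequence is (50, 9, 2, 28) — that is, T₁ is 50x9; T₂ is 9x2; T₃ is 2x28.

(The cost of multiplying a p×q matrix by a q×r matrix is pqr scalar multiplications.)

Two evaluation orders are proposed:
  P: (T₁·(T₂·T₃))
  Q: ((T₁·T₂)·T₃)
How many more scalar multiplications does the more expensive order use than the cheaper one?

Order P = (T₁·(T₂·T₃)): (T₂·T₃): 9×2 by 2×28 → 9×28, cost 9·2·28 = 504; (T₁·(T₂·T₃)): 50×9 by 9×28 → 50×28, cost 50·9·28 = 12600; cumulative 13104. Total 13104.
Order Q = ((T₁·T₂)·T₃): (T₁·T₂): 50×9 by 9×2 → 50×2, cost 50·9·2 = 900; ((T₁·T₂)·T₃): 50×2 by 2×28 → 50×28, cost 50·2·28 = 2800; cumulative 3700. Total 3700.
Difference: |13104 − 3700| = 9404.

9404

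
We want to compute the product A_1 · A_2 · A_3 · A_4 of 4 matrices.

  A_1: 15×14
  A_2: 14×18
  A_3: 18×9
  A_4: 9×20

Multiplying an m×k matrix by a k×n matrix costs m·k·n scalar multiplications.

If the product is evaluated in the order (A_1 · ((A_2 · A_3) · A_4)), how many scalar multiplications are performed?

(A_2 · A_3): 14×18 by 18×9 → 14×9, cost 14·18·9 = 2268
((A_2 · A_3) · A_4): 14×9 by 9×20 → 14×20, cost 14·9·20 = 2520; cumulative 4788
(A_1 · ((A_2 · A_3) · A_4)): 15×14 by 14×20 → 15×20, cost 15·14·20 = 4200; cumulative 8988
Total: 8988 scalar multiplications.

8988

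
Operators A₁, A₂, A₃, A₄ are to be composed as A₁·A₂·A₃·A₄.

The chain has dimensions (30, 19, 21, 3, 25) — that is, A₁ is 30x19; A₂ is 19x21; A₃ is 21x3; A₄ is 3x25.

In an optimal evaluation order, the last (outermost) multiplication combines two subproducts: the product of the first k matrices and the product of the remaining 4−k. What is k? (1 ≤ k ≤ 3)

3

Adjacent pairs: A₁A₂ = 30·19·21 = 11970; A₂A₃ = 19·21·3 = 1197; A₃A₄ = 21·3·25 = 1575.
Length 3: A₁..A₃: k=1: 0+1197+30·19·3=2907; k=2: 11970+0+30·21·3=13860 → min 2907 | A₂..A₄: k=2: 0+1575+19·21·25=11550; k=3: 1197+0+19·3·25=2622 → min 2622.
Top-level splits: k=1: (A₁..A₁)·(A₂..A₄) → 0+2622+30·19·25 = 16872; k=2: (A₁..A₂)·(A₃..A₄) → 11970+1575+30·21·25 = 29295; k=3: (A₁..A₃)·(A₄..A₄) → 2907+0+30·3·25 = 5157.
Best split is after A₃, i.e. k = 3.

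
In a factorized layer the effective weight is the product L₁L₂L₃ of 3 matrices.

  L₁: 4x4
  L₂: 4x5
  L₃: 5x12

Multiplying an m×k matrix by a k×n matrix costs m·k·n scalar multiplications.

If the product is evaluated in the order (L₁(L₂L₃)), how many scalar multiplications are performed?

(L₂L₃): 4×5 by 5×12 → 4×12, cost 4·5·12 = 240
(L₁(L₂L₃)): 4×4 by 4×12 → 4×12, cost 4·4·12 = 192; cumulative 432
Total: 432 scalar multiplications.

432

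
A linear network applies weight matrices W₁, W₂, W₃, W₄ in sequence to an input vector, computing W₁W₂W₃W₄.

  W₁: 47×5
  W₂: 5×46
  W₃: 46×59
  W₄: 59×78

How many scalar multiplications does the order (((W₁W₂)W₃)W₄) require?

(W₁W₂): 47×5 by 5×46 → 47×46, cost 47·5·46 = 10810
((W₁W₂)W₃): 47×46 by 46×59 → 47×59, cost 47·46·59 = 127558; cumulative 138368
(((W₁W₂)W₃)W₄): 47×59 by 59×78 → 47×78, cost 47·59·78 = 216294; cumulative 354662
Total: 354662 scalar multiplications.

354662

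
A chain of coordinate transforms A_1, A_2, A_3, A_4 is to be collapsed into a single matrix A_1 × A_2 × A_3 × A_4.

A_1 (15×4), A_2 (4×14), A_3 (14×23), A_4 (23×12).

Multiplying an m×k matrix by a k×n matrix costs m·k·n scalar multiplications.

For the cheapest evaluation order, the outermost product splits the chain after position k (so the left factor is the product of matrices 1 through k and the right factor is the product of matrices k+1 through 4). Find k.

1

Adjacent pairs: A_1A_2 = 15·4·14 = 840; A_2A_3 = 4·14·23 = 1288; A_3A_4 = 14·23·12 = 3864.
Length 3: A_1..A_3: k=1: 0+1288+15·4·23=2668; k=2: 840+0+15·14·23=5670 → min 2668 | A_2..A_4: k=2: 0+3864+4·14·12=4536; k=3: 1288+0+4·23·12=2392 → min 2392.
Top-level splits: k=1: (A_1..A_1)·(A_2..A_4) → 0+2392+15·4·12 = 3112; k=2: (A_1..A_2)·(A_3..A_4) → 840+3864+15·14·12 = 7224; k=3: (A_1..A_3)·(A_4..A_4) → 2668+0+15·23·12 = 6808.
Best split is after A_1, i.e. k = 1.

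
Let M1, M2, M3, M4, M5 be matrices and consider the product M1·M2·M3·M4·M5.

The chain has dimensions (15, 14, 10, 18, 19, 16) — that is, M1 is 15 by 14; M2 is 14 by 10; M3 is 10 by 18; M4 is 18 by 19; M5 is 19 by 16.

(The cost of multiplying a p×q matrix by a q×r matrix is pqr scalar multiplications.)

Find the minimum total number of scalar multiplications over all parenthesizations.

Adjacent pairs: M1M2 = 15·14·10 = 2100; M2M3 = 14·10·18 = 2520; M3M4 = 10·18·19 = 3420; M4M5 = 18·19·16 = 5472.
Length 3: M1..M3: k=1: 0+2520+15·14·18=6300; k=2: 2100+0+15·10·18=4800 → min 4800 | M2..M4: k=2: 0+3420+14·10·19=6080; k=3: 2520+0+14·18·19=7308 → min 6080 | M3..M5: k=3: 0+5472+10·18·16=8352; k=4: 3420+0+10·19·16=6460 → min 6460.
Length 4: M1..M4: k=1: 0+6080+15·14·19=10070; k=2: 2100+3420+15·10·19=8370; k=3: 4800+0+15·18·19=9930 → min 8370 | M2..M5: k=2: 0+6460+14·10·16=8700; k=3: 2520+5472+14·18·16=12024; k=4: 6080+0+14·19·16=10336 → min 8700.
Length 5: M1..M5: k=1: 0+8700+15·14·16=12060; k=2: 2100+6460+15·10·16=10960; k=3: 4800+5472+15·18·16=14592; k=4: 8370+0+15·19·16=12930 → min 10960.
Optimal order: ((M1·M2)·((M3·M4)·M5)) with cost 10960.

10960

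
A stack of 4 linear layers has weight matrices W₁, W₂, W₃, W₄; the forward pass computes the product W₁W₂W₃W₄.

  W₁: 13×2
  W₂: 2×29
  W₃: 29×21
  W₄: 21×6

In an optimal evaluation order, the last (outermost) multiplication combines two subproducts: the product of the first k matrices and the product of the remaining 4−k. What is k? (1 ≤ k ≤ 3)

Adjacent pairs: W₁W₂ = 13·2·29 = 754; W₂W₃ = 2·29·21 = 1218; W₃W₄ = 29·21·6 = 3654.
Length 3: W₁..W₃: k=1: 0+1218+13·2·21=1764; k=2: 754+0+13·29·21=8671 → min 1764 | W₂..W₄: k=2: 0+3654+2·29·6=4002; k=3: 1218+0+2·21·6=1470 → min 1470.
Top-level splits: k=1: (W₁..W₁)·(W₂..W₄) → 0+1470+13·2·6 = 1626; k=2: (W₁..W₂)·(W₃..W₄) → 754+3654+13·29·6 = 6670; k=3: (W₁..W₃)·(W₄..W₄) → 1764+0+13·21·6 = 3402.
Best split is after W₁, i.e. k = 1.

1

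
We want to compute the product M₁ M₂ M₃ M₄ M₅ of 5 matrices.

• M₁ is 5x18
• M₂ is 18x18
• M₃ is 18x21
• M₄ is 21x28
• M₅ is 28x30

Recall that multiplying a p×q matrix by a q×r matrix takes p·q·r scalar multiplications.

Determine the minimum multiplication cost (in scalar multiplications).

Adjacent pairs: M₁M₂ = 5·18·18 = 1620; M₂M₃ = 18·18·21 = 6804; M₃M₄ = 18·21·28 = 10584; M₄M₅ = 21·28·30 = 17640.
Length 3: M₁..M₃: k=1: 0+6804+5·18·21=8694; k=2: 1620+0+5·18·21=3510 → min 3510 | M₂..M₄: k=2: 0+10584+18·18·28=19656; k=3: 6804+0+18·21·28=17388 → min 17388 | M₃..M₅: k=3: 0+17640+18·21·30=28980; k=4: 10584+0+18·28·30=25704 → min 25704.
Length 4: M₁..M₄: k=1: 0+17388+5·18·28=19908; k=2: 1620+10584+5·18·28=14724; k=3: 3510+0+5·21·28=6450 → min 6450 | M₂..M₅: k=2: 0+25704+18·18·30=35424; k=3: 6804+17640+18·21·30=35784; k=4: 17388+0+18·28·30=32508 → min 32508.
Length 5: M₁..M₅: k=1: 0+32508+5·18·30=35208; k=2: 1620+25704+5·18·30=30024; k=3: 3510+17640+5·21·30=24300; k=4: 6450+0+5·28·30=10650 → min 10650.
Optimal order: ((((M₁ M₂) M₃) M₄) M₅) with cost 10650.

10650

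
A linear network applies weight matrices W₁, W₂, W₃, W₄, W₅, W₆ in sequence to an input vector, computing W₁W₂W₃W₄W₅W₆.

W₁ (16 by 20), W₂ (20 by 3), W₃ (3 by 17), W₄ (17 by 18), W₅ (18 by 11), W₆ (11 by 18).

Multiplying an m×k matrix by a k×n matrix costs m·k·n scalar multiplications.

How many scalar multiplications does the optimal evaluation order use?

Adjacent pairs: W₁W₂ = 16·20·3 = 960; W₂W₃ = 20·3·17 = 1020; W₃W₄ = 3·17·18 = 918; W₄W₅ = 17·18·11 = 3366; W₅W₆ = 18·11·18 = 3564.
Length 3: W₁..W₃: k=1: 0+1020+16·20·17=6460; k=2: 960+0+16·3·17=1776 → min 1776 | W₂..W₄: k=2: 0+918+20·3·18=1998; k=3: 1020+0+20·17·18=7140 → min 1998 | W₃..W₅: k=3: 0+3366+3·17·11=3927; k=4: 918+0+3·18·11=1512 → min 1512 | W₄..W₆: k=4: 0+3564+17·18·18=9072; k=5: 3366+0+17·11·18=6732 → min 6732.
Length 4: W₁..W₄: k=1: 0+1998+16·20·18=7758; k=2: 960+918+16·3·18=2742; k=3: 1776+0+16·17·18=6672 → min 2742 | W₂..W₅: k=2: 0+1512+20·3·11=2172; k=3: 1020+3366+20·17·11=8126; k=4: 1998+0+20·18·11=5958 → min 2172 | W₃..W₆: k=3: 0+6732+3·17·18=7650; k=4: 918+3564+3·18·18=5454; k=5: 1512+0+3·11·18=2106 → min 2106.
Length 5: W₁..W₅: k=1: 0+2172+16·20·11=5692; k=2: 960+1512+16·3·11=3000; k=3: 1776+3366+16·17·11=8134; k=4: 2742+0+16·18·11=5910 → min 3000 | W₂..W₆: k=2: 0+2106+20·3·18=3186; k=3: 1020+6732+20·17·18=13872; k=4: 1998+3564+20·18·18=12042; k=5: 2172+0+20·11·18=6132 → min 3186.
Length 6: W₁..W₆: k=1: 0+3186+16·20·18=8946; k=2: 960+2106+16·3·18=3930; k=3: 1776+6732+16·17·18=13404; k=4: 2742+3564+16·18·18=11490; k=5: 3000+0+16·11·18=6168 → min 3930.
Optimal order: ((W₁W₂)(((W₃W₄)W₅)W₆)) with cost 3930.

3930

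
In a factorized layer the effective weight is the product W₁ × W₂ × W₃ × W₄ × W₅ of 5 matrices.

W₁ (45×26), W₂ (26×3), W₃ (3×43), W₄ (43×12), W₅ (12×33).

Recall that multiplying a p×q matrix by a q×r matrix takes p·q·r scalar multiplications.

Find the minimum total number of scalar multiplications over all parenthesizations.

10701

Adjacent pairs: W₁W₂ = 45·26·3 = 3510; W₂W₃ = 26·3·43 = 3354; W₃W₄ = 3·43·12 = 1548; W₄W₅ = 43·12·33 = 17028.
Length 3: W₁..W₃: k=1: 0+3354+45·26·43=53664; k=2: 3510+0+45·3·43=9315 → min 9315 | W₂..W₄: k=2: 0+1548+26·3·12=2484; k=3: 3354+0+26·43·12=16770 → min 2484 | W₃..W₅: k=3: 0+17028+3·43·33=21285; k=4: 1548+0+3·12·33=2736 → min 2736.
Length 4: W₁..W₄: k=1: 0+2484+45·26·12=16524; k=2: 3510+1548+45·3·12=6678; k=3: 9315+0+45·43·12=32535 → min 6678 | W₂..W₅: k=2: 0+2736+26·3·33=5310; k=3: 3354+17028+26·43·33=57276; k=4: 2484+0+26·12·33=12780 → min 5310.
Length 5: W₁..W₅: k=1: 0+5310+45·26·33=43920; k=2: 3510+2736+45·3·33=10701; k=3: 9315+17028+45·43·33=90198; k=4: 6678+0+45·12·33=24498 → min 10701.
Optimal order: ((W₁ × W₂) × ((W₃ × W₄) × W₅)) with cost 10701.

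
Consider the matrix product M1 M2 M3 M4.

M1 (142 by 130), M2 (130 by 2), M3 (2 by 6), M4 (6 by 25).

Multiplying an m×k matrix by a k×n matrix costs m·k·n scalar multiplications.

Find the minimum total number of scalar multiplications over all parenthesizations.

44320

Adjacent pairs: M1M2 = 142·130·2 = 36920; M2M3 = 130·2·6 = 1560; M3M4 = 2·6·25 = 300.
Length 3: M1..M3: k=1: 0+1560+142·130·6=112320; k=2: 36920+0+142·2·6=38624 → min 38624 | M2..M4: k=2: 0+300+130·2·25=6800; k=3: 1560+0+130·6·25=21060 → min 6800.
Length 4: M1..M4: k=1: 0+6800+142·130·25=468300; k=2: 36920+300+142·2·25=44320; k=3: 38624+0+142·6·25=59924 → min 44320.
Optimal order: ((M1 M2) (M3 M4)) with cost 44320.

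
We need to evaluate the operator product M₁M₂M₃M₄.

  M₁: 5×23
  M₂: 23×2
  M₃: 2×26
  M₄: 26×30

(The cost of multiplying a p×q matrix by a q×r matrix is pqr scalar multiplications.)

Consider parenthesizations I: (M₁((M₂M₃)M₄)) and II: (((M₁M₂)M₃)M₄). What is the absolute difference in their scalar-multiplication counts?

Order I = (M₁((M₂M₃)M₄)): (M₂M₃): 23×2 by 2×26 → 23×26, cost 23·2·26 = 1196; ((M₂M₃)M₄): 23×26 by 26×30 → 23×30, cost 23·26·30 = 17940; cumulative 19136; (M₁((M₂M₃)M₄)): 5×23 by 23×30 → 5×30, cost 5·23·30 = 3450; cumulative 22586. Total 22586.
Order II = (((M₁M₂)M₃)M₄): (M₁M₂): 5×23 by 23×2 → 5×2, cost 5·23·2 = 230; ((M₁M₂)M₃): 5×2 by 2×26 → 5×26, cost 5·2·26 = 260; cumulative 490; (((M₁M₂)M₃)M₄): 5×26 by 26×30 → 5×30, cost 5·26·30 = 3900; cumulative 4390. Total 4390.
Difference: |22586 − 4390| = 18196.

18196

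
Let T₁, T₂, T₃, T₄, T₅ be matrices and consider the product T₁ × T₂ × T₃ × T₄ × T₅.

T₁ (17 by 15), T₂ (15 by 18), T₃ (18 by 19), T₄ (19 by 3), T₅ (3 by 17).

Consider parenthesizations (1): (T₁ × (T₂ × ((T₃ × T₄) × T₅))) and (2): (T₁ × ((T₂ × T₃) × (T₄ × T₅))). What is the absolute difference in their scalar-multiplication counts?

Order (1) = (T₁ × (T₂ × ((T₃ × T₄) × T₅))): (T₃ × T₄): 18×19 by 19×3 → 18×3, cost 18·19·3 = 1026; ((T₃ × T₄) × T₅): 18×3 by 3×17 → 18×17, cost 18·3·17 = 918; cumulative 1944; (T₂ × ((T₃ × T₄) × T₅)): 15×18 by 18×17 → 15×17, cost 15·18·17 = 4590; cumulative 6534; (T₁ × (T₂ × ((T₃ × T₄) × T₅))): 17×15 by 15×17 → 17×17, cost 17·15·17 = 4335; cumulative 10869. Total 10869.
Order (2) = (T₁ × ((T₂ × T₃) × (T₄ × T₅))): (T₂ × T₃): 15×18 by 18×19 → 15×19, cost 15·18·19 = 5130; (T₄ × T₅): 19×3 by 3×17 → 19×17, cost 19·3·17 = 969; ((T₂ × T₃) × (T₄ × T₅)): 15×19 by 19×17 → 15×17, cost 15·19·17 = 4845; cumulative 10944; (T₁ × ((T₂ × T₃) × (T₄ × T₅))): 17×15 by 15×17 → 17×17, cost 17·15·17 = 4335; cumulative 15279. Total 15279.
Difference: |10869 − 15279| = 4410.

4410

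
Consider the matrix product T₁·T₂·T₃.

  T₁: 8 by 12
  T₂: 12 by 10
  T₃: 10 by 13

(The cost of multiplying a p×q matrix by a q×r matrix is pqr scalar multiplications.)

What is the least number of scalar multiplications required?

Order (T₁·(T₂·T₃)): (T₂·T₃): 12×10 by 10×13 → 12×13, cost 12·10·13 = 1560; (T₁·(T₂·T₃)): 8×12 by 12×13 → 8×13, cost 8·12·13 = 1248; cumulative 2808. Total 2808.
Order ((T₁·T₂)·T₃): (T₁·T₂): 8×12 by 12×10 → 8×10, cost 8·12·10 = 960; ((T₁·T₂)·T₃): 8×10 by 10×13 → 8×13, cost 8·10·13 = 1040; cumulative 2000. Total 2000.
Minimum: 2000.

2000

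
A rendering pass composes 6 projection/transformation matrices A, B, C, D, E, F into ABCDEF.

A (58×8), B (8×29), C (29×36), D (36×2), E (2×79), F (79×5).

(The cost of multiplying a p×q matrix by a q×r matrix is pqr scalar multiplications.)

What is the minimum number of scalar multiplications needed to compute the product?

4850

Adjacent pairs: AB = 58·8·29 = 13456; BC = 8·29·36 = 8352; CD = 29·36·2 = 2088; DE = 36·2·79 = 5688; EF = 2·79·5 = 790.
Length 3: A..C: k=1: 0+8352+58·8·36=25056; k=2: 13456+0+58·29·36=74008 → min 25056 | B..D: k=2: 0+2088+8·29·2=2552; k=3: 8352+0+8·36·2=8928 → min 2552 | C..E: k=3: 0+5688+29·36·79=88164; k=4: 2088+0+29·2·79=6670 → min 6670 | D..F: k=4: 0+790+36·2·5=1150; k=5: 5688+0+36·79·5=19908 → min 1150.
Length 4: A..D: k=1: 0+2552+58·8·2=3480; k=2: 13456+2088+58·29·2=18908; k=3: 25056+0+58·36·2=29232 → min 3480 | B..E: k=2: 0+6670+8·29·79=24998; k=3: 8352+5688+8·36·79=36792; k=4: 2552+0+8·2·79=3816 → min 3816 | C..F: k=3: 0+1150+29·36·5=6370; k=4: 2088+790+29·2·5=3168; k=5: 6670+0+29·79·5=18125 → min 3168.
Length 5: A..E: k=1: 0+3816+58·8·79=40472; k=2: 13456+6670+58·29·79=153004; k=3: 25056+5688+58·36·79=195696; k=4: 3480+0+58·2·79=12644 → min 12644 | B..F: k=2: 0+3168+8·29·5=4328; k=3: 8352+1150+8·36·5=10942; k=4: 2552+790+8·2·5=3422; k=5: 3816+0+8·79·5=6976 → min 3422.
Length 6: A..F: k=1: 0+3422+58·8·5=5742; k=2: 13456+3168+58·29·5=25034; k=3: 25056+1150+58·36·5=36646; k=4: 3480+790+58·2·5=4850; k=5: 12644+0+58·79·5=35554 → min 4850.
Optimal order: ((A(B(CD)))(EF)) with cost 4850.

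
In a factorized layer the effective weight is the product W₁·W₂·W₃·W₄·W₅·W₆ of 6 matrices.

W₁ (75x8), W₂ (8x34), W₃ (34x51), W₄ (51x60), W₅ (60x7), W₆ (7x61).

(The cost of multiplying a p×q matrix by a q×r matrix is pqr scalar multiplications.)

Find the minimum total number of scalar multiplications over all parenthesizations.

71687

Adjacent pairs: W₁W₂ = 75·8·34 = 20400; W₂W₃ = 8·34·51 = 13872; W₃W₄ = 34·51·60 = 104040; W₄W₅ = 51·60·7 = 21420; W₅W₆ = 60·7·61 = 25620.
Length 3: W₁..W₃: k=1: 0+13872+75·8·51=44472; k=2: 20400+0+75·34·51=150450 → min 44472 | W₂..W₄: k=2: 0+104040+8·34·60=120360; k=3: 13872+0+8·51·60=38352 → min 38352 | W₃..W₅: k=3: 0+21420+34·51·7=33558; k=4: 104040+0+34·60·7=118320 → min 33558 | W₄..W₆: k=4: 0+25620+51·60·61=212280; k=5: 21420+0+51·7·61=43197 → min 43197.
Length 4: W₁..W₄: k=1: 0+38352+75·8·60=74352; k=2: 20400+104040+75·34·60=277440; k=3: 44472+0+75·51·60=273972 → min 74352 | W₂..W₅: k=2: 0+33558+8·34·7=35462; k=3: 13872+21420+8·51·7=38148; k=4: 38352+0+8·60·7=41712 → min 35462 | W₃..W₆: k=3: 0+43197+34·51·61=148971; k=4: 104040+25620+34·60·61=254100; k=5: 33558+0+34·7·61=48076 → min 48076.
Length 5: W₁..W₅: k=1: 0+35462+75·8·7=39662; k=2: 20400+33558+75·34·7=71808; k=3: 44472+21420+75·51·7=92667; k=4: 74352+0+75·60·7=105852 → min 39662 | W₂..W₆: k=2: 0+48076+8·34·61=64668; k=3: 13872+43197+8·51·61=81957; k=4: 38352+25620+8·60·61=93252; k=5: 35462+0+8·7·61=38878 → min 38878.
Length 6: W₁..W₆: k=1: 0+38878+75·8·61=75478; k=2: 20400+48076+75·34·61=224026; k=3: 44472+43197+75·51·61=320994; k=4: 74352+25620+75·60·61=374472; k=5: 39662+0+75·7·61=71687 → min 71687.
Optimal order: ((W₁·(W₂·(W₃·(W₄·W₅))))·W₆) with cost 71687.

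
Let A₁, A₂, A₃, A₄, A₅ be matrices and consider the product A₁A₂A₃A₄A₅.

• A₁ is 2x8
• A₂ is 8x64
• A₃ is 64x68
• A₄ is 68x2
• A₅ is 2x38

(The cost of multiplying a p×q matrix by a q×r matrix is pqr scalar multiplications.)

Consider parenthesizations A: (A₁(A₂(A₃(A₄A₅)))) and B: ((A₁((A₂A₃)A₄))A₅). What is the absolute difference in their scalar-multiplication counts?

Order A = (A₁(A₂(A₃(A₄A₅)))): (A₄A₅): 68×2 by 2×38 → 68×38, cost 68·2·38 = 5168; (A₃(A₄A₅)): 64×68 by 68×38 → 64×38, cost 64·68·38 = 165376; cumulative 170544; (A₂(A₃(A₄A₅))): 8×64 by 64×38 → 8×38, cost 8·64·38 = 19456; cumulative 190000; (A₁(A₂(A₃(A₄A₅)))): 2×8 by 8×38 → 2×38, cost 2·8·38 = 608; cumulative 190608. Total 190608.
Order B = ((A₁((A₂A₃)A₄))A₅): (A₂A₃): 8×64 by 64×68 → 8×68, cost 8·64·68 = 34816; ((A₂A₃)A₄): 8×68 by 68×2 → 8×2, cost 8·68·2 = 1088; cumulative 35904; (A₁((A₂A₃)A₄)): 2×8 by 8×2 → 2×2, cost 2·8·2 = 32; cumulative 35936; ((A₁((A₂A₃)A₄))A₅): 2×2 by 2×38 → 2×38, cost 2·2·38 = 152; cumulative 36088. Total 36088.
Difference: |190608 − 36088| = 154520.

154520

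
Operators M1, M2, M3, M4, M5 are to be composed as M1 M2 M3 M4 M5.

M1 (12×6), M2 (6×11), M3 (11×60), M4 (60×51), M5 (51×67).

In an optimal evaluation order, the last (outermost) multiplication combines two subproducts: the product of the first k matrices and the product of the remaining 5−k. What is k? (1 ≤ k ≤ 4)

1

Adjacent pairs: M1M2 = 12·6·11 = 792; M2M3 = 6·11·60 = 3960; M3M4 = 11·60·51 = 33660; M4M5 = 60·51·67 = 205020.
Length 3: M1..M3: k=1: 0+3960+12·6·60=8280; k=2: 792+0+12·11·60=8712 → min 8280 | M2..M4: k=2: 0+33660+6·11·51=37026; k=3: 3960+0+6·60·51=22320 → min 22320 | M3..M5: k=3: 0+205020+11·60·67=249240; k=4: 33660+0+11·51·67=71247 → min 71247.
Length 4: M1..M4: k=1: 0+22320+12·6·51=25992; k=2: 792+33660+12·11·51=41184; k=3: 8280+0+12·60·51=45000 → min 25992 | M2..M5: k=2: 0+71247+6·11·67=75669; k=3: 3960+205020+6·60·67=233100; k=4: 22320+0+6·51·67=42822 → min 42822.
Top-level splits: k=1: (M1..M1)·(M2..M5) → 0+42822+12·6·67 = 47646; k=2: (M1..M2)·(M3..M5) → 792+71247+12·11·67 = 80883; k=3: (M1..M3)·(M4..M5) → 8280+205020+12·60·67 = 261540; k=4: (M1..M4)·(M5..M5) → 25992+0+12·51·67 = 66996.
Best split is after M1, i.e. k = 1.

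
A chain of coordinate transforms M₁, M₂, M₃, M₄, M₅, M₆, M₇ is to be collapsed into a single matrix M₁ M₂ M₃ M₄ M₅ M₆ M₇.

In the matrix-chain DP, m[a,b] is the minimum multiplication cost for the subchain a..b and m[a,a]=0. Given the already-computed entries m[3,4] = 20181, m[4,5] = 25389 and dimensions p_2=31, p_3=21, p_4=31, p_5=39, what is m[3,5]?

50778

m[3,5] = min over k∈[3,4] of m[3,k]+m[k+1,5]+p_{2}·p_k·p_{5}.
k=3: 0 + 25389 + 31·21·39 = 50778; k=4: 20181 + 0 + 31·31·39 = 57660.
Minimum: 50778 at k=3.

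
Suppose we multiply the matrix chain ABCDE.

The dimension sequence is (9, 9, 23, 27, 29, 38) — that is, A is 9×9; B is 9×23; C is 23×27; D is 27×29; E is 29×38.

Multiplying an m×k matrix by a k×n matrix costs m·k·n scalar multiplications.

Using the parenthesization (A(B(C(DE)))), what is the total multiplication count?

(DE): 27×29 by 29×38 → 27×38, cost 27·29·38 = 29754
(C(DE)): 23×27 by 27×38 → 23×38, cost 23·27·38 = 23598; cumulative 53352
(B(C(DE))): 9×23 by 23×38 → 9×38, cost 9·23·38 = 7866; cumulative 61218
(A(B(C(DE)))): 9×9 by 9×38 → 9×38, cost 9·9·38 = 3078; cumulative 64296
Total: 64296 scalar multiplications.

64296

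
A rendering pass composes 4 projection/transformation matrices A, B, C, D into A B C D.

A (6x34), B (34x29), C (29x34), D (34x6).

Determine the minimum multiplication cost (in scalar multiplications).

12876

Adjacent pairs: AB = 6·34·29 = 5916; BC = 34·29·34 = 33524; CD = 29·34·6 = 5916.
Length 3: A..C: k=1: 0+33524+6·34·34=40460; k=2: 5916+0+6·29·34=11832 → min 11832 | B..D: k=2: 0+5916+34·29·6=11832; k=3: 33524+0+34·34·6=40460 → min 11832.
Length 4: A..D: k=1: 0+11832+6·34·6=13056; k=2: 5916+5916+6·29·6=12876; k=3: 11832+0+6·34·6=13056 → min 12876.
Optimal order: ((A B) (C D)) with cost 12876.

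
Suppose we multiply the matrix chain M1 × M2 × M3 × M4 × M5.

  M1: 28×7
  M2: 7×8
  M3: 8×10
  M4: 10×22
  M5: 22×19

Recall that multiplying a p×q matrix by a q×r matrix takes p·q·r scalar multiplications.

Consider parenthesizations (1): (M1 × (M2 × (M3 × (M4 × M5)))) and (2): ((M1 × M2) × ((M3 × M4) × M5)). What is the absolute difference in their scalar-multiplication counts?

Order (1) = (M1 × (M2 × (M3 × (M4 × M5)))): (M4 × M5): 10×22 by 22×19 → 10×19, cost 10·22·19 = 4180; (M3 × (M4 × M5)): 8×10 by 10×19 → 8×19, cost 8·10·19 = 1520; cumulative 5700; (M2 × (M3 × (M4 × M5))): 7×8 by 8×19 → 7×19, cost 7·8·19 = 1064; cumulative 6764; (M1 × (M2 × (M3 × (M4 × M5)))): 28×7 by 7×19 → 28×19, cost 28·7·19 = 3724; cumulative 10488. Total 10488.
Order (2) = ((M1 × M2) × ((M3 × M4) × M5)): (M1 × M2): 28×7 by 7×8 → 28×8, cost 28·7·8 = 1568; (M3 × M4): 8×10 by 10×22 → 8×22, cost 8·10·22 = 1760; ((M3 × M4) × M5): 8×22 by 22×19 → 8×19, cost 8·22·19 = 3344; cumulative 5104; ((M1 × M2) × ((M3 × M4) × M5)): 28×8 by 8×19 → 28×19, cost 28·8·19 = 4256; cumulative 10928. Total 10928.
Difference: |10488 − 10928| = 440.

440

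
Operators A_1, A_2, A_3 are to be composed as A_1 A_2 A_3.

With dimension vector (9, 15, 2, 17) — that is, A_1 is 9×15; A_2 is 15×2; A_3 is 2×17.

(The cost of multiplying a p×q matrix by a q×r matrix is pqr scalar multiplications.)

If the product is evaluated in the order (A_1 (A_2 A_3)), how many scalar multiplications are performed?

(A_2 A_3): 15×2 by 2×17 → 15×17, cost 15·2·17 = 510
(A_1 (A_2 A_3)): 9×15 by 15×17 → 9×17, cost 9·15·17 = 2295; cumulative 2805
Total: 2805 scalar multiplications.

2805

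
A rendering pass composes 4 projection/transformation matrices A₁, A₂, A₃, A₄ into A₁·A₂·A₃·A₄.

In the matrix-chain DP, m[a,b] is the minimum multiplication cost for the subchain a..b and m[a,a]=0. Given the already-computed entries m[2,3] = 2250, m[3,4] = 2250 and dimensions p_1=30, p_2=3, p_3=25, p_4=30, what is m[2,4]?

m[2,4] = min over k∈[2,3] of m[2,k]+m[k+1,4]+p_{1}·p_k·p_{4}.
k=2: 0 + 2250 + 30·3·30 = 4950; k=3: 2250 + 0 + 30·25·30 = 24750.
Minimum: 4950 at k=2.

4950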